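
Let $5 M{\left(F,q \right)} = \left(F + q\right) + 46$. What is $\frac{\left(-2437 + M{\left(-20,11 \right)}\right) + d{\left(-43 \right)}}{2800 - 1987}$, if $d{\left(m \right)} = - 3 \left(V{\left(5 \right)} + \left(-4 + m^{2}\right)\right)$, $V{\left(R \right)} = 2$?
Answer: $- \frac{39853}{4065} \approx -9.8039$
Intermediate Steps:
$M{\left(F,q \right)} = \frac{46}{5} + \frac{F}{5} + \frac{q}{5}$ ($M{\left(F,q \right)} = \frac{\left(F + q\right) + 46}{5} = \frac{46 + F + q}{5} = \frac{46}{5} + \frac{F}{5} + \frac{q}{5}$)
$d{\left(m \right)} = 6 - 3 m^{2}$ ($d{\left(m \right)} = - 3 \left(2 + \left(-4 + m^{2}\right)\right) = - 3 \left(-2 + m^{2}\right) = 6 - 3 m^{2}$)
$\frac{\left(-2437 + M{\left(-20,11 \right)}\right) + d{\left(-43 \right)}}{2800 - 1987} = \frac{\left(-2437 + \left(\frac{46}{5} + \frac{1}{5} \left(-20\right) + \frac{1}{5} \cdot 11\right)\right) + \left(6 - 3 \left(-43\right)^{2}\right)}{2800 - 1987} = \frac{\left(-2437 + \left(\frac{46}{5} - 4 + \frac{11}{5}\right)\right) + \left(6 - 5547\right)}{813} = \left(\left(-2437 + \frac{37}{5}\right) + \left(6 - 5547\right)\right) \frac{1}{813} = \left(- \frac{12148}{5} - 5541\right) \frac{1}{813} = \left(- \frac{39853}{5}\right) \frac{1}{813} = - \frac{39853}{4065}$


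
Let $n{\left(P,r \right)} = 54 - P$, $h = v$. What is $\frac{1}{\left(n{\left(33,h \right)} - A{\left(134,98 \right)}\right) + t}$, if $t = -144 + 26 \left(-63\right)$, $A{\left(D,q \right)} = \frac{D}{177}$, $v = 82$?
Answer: $- \frac{177}{311831} \approx -0.00056762$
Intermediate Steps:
$h = 82$
$A{\left(D,q \right)} = \frac{D}{177}$ ($A{\left(D,q \right)} = D \frac{1}{177} = \frac{D}{177}$)
$t = -1782$ ($t = -144 - 1638 = -1782$)
$\frac{1}{\left(n{\left(33,h \right)} - A{\left(134,98 \right)}\right) + t} = \frac{1}{\left(\left(54 - 33\right) - \frac{1}{177} \cdot 134\right) - 1782} = \frac{1}{\left(\left(54 - 33\right) - \frac{134}{177}\right) - 1782} = \frac{1}{\left(21 - \frac{134}{177}\right) - 1782} = \frac{1}{\frac{3583}{177} - 1782} = \frac{1}{- \frac{311831}{177}} = - \frac{177}{311831}$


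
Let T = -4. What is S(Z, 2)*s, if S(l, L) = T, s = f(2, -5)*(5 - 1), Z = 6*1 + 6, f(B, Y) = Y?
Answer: 80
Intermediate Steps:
Z = 12 (Z = 6 + 6 = 12)
s = -20 (s = -5*(5 - 1) = -5*4 = -20)
S(l, L) = -4
S(Z, 2)*s = -4*(-20) = 80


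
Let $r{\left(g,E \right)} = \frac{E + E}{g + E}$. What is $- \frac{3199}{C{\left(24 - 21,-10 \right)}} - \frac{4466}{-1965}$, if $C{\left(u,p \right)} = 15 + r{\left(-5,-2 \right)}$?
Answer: $- \frac{43515451}{214185} \approx -203.17$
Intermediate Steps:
$r{\left(g,E \right)} = \frac{2 E}{E + g}$
$C{\left(u,p \right)} = \frac{109}{7}$ ($C{\left(u,p \right)} = 15 + 2 \left(-2\right) \frac{1}{-2 - 5} = 15 + 2 \left(-2\right) \frac{1}{-7} = 15 + 2 \left(-2\right) \left(- \frac{1}{7}\right) = 15 + \frac{4}{7} = \frac{109}{7}$)
$- \frac{3199}{C{\left(24 - 21,-10 \right)}} - \frac{4466}{-1965} = - \frac{3199}{\frac{109}{7}} - \frac{4466}{-1965} = \left(-3199\right) \frac{7}{109} - - \frac{4466}{1965} = - \frac{22393}{109} + \frac{4466}{1965} = - \frac{43515451}{214185}$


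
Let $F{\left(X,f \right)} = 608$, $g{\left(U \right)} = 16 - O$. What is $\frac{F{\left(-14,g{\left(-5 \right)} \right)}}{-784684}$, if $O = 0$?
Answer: $- \frac{152}{196171} \approx -0.00077483$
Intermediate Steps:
$g{\left(U \right)} = 16$ ($g{\left(U \right)} = 16 - 0 = 16 + 0 = 16$)
$\frac{F{\left(-14,g{\left(-5 \right)} \right)}}{-784684} = \frac{608}{-784684} = 608 \left(- \frac{1}{784684}\right) = - \frac{152}{196171}$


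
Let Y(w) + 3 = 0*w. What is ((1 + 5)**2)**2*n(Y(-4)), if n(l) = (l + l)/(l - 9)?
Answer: 648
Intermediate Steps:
Y(w) = -3 (Y(w) = -3 + 0*w = -3 + 0 = -3)
n(l) = 2*l/(-9 + l) (n(l) = (2*l)/(-9 + l) = 2*l/(-9 + l))
((1 + 5)**2)**2*n(Y(-4)) = ((1 + 5)**2)**2*(2*(-3)/(-9 - 3)) = (6**2)**2*(2*(-3)/(-12)) = 36**2*(2*(-3)*(-1/12)) = 1296*(1/2) = 648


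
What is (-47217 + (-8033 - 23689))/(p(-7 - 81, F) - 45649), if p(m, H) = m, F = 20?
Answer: 78939/45737 ≈ 1.7259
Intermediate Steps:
(-47217 + (-8033 - 23689))/(p(-7 - 81, F) - 45649) = (-47217 + (-8033 - 23689))/((-7 - 81) - 45649) = (-47217 - 31722)/(-88 - 45649) = -78939/(-45737) = -78939*(-1/45737) = 78939/45737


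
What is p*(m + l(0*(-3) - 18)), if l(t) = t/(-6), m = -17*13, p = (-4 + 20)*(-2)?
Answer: 6976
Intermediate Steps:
p = -32 (p = 16*(-2) = -32)
m = -221
l(t) = -t/6 (l(t) = t*(-⅙) = -t/6)
p*(m + l(0*(-3) - 18)) = -32*(-221 - (0*(-3) - 18)/6) = -32*(-221 - (0 - 18)/6) = -32*(-221 - ⅙*(-18)) = -32*(-221 + 3) = -32*(-218) = 6976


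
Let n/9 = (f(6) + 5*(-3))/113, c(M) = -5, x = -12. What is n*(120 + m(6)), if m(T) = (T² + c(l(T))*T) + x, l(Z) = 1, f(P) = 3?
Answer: -12312/113 ≈ -108.96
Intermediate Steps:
m(T) = -12 + T² - 5*T (m(T) = (T² - 5*T) - 12 = -12 + T² - 5*T)
n = -108/113 (n = 9*((3 + 5*(-3))/113) = 9*((3 - 15)*(1/113)) = 9*(-12*1/113) = 9*(-12/113) = -108/113 ≈ -0.95575)
n*(120 + m(6)) = -108*(120 + (-12 + 6² - 5*6))/113 = -108*(120 + (-12 + 36 - 30))/113 = -108*(120 - 6)/113 = -108/113*114 = -12312/113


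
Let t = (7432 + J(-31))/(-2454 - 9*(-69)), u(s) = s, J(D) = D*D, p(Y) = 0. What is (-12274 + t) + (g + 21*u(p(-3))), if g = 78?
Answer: -22363661/1833 ≈ -12201.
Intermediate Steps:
J(D) = D**2
t = -8393/1833 (t = (7432 + (-31)**2)/(-2454 - 9*(-69)) = (7432 + 961)/(-2454 + 621) = 8393/(-1833) = 8393*(-1/1833) = -8393/1833 ≈ -4.5788)
(-12274 + t) + (g + 21*u(p(-3))) = (-12274 - 8393/1833) + (78 + 21*0) = -22506635/1833 + (78 + 0) = -22506635/1833 + 78 = -22363661/1833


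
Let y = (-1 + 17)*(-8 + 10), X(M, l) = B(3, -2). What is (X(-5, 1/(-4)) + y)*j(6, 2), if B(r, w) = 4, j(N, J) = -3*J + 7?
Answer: 36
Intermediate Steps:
j(N, J) = 7 - 3*J
X(M, l) = 4
y = 32 (y = 16*2 = 32)
(X(-5, 1/(-4)) + y)*j(6, 2) = (4 + 32)*(7 - 3*2) = 36*(7 - 6) = 36*1 = 36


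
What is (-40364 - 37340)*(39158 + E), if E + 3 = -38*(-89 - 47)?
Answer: -3444074392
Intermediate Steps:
E = 5165 (E = -3 - 38*(-89 - 47) = -3 - 38*(-136) = -3 + 5168 = 5165)
(-40364 - 37340)*(39158 + E) = (-40364 - 37340)*(39158 + 5165) = -77704*44323 = -3444074392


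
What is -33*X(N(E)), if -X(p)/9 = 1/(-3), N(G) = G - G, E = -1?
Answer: -99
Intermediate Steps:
N(G) = 0
X(p) = 3 (X(p) = -9/(-3) = -9*(-⅓) = 3)
-33*X(N(E)) = -33*3 = -99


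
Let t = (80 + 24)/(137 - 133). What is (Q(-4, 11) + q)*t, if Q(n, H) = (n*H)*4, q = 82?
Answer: -2444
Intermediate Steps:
Q(n, H) = 4*H*n (Q(n, H) = (H*n)*4 = 4*H*n)
t = 26 (t = 104/4 = 104*(1/4) = 26)
(Q(-4, 11) + q)*t = (4*11*(-4) + 82)*26 = (-176 + 82)*26 = -94*26 = -2444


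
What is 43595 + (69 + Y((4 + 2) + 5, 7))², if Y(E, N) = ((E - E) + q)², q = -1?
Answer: 48495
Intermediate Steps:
Y(E, N) = 1 (Y(E, N) = ((E - E) - 1)² = (0 - 1)² = (-1)² = 1)
43595 + (69 + Y((4 + 2) + 5, 7))² = 43595 + (69 + 1)² = 43595 + 70² = 43595 + 4900 = 48495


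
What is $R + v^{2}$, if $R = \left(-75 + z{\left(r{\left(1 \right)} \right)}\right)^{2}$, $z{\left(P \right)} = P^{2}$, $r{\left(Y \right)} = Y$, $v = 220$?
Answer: $53876$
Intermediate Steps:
$R = 5476$ ($R = \left(-75 + 1^{2}\right)^{2} = \left(-75 + 1\right)^{2} = \left(-74\right)^{2} = 5476$)
$R + v^{2} = 5476 + 220^{2} = 5476 + 48400 = 53876$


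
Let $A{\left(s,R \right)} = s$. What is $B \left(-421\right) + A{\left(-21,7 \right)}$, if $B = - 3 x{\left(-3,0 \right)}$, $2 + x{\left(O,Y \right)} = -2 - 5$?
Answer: $-11388$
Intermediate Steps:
$x{\left(O,Y \right)} = -9$ ($x{\left(O,Y \right)} = -2 - 7 = -9$)
$B = 27$ ($B = \left(-3\right) \left(-9\right) = 27$)
$B \left(-421\right) + A{\left(-21,7 \right)} = 27 \left(-421\right) - 21 = -11367 - 21 = -11388$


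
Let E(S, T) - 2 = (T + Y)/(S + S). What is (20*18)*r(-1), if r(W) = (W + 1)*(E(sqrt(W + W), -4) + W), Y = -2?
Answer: 0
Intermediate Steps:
E(S, T) = 2 + (-2 + T)/(2*S) (E(S, T) = 2 + (T - 2)/(S + S) = 2 + (-2 + T)/((2*S)) = 2 + (-2 + T)*(1/(2*S)) = 2 + (-2 + T)/(2*S))
r(W) = (1 + W)*(W + sqrt(2)*(-6 + 4*sqrt(2)*sqrt(W))/(4*sqrt(W))) (r(W) = (W + 1)*((-2 - 4 + 4*sqrt(W + W))/(2*(sqrt(W + W))) + W) = (1 + W)*((-2 - 4 + 4*sqrt(2*W))/(2*(sqrt(2*W))) + W) = (1 + W)*((-2 - 4 + 4*(sqrt(2)*sqrt(W)))/(2*((sqrt(2)*sqrt(W)))) + W) = (1 + W)*((sqrt(2)/(2*sqrt(W)))*(-2 - 4 + 4*sqrt(2)*sqrt(W))/2 + W) = (1 + W)*((sqrt(2)/(2*sqrt(W)))*(-6 + 4*sqrt(2)*sqrt(W))/2 + W) = (1 + W)*(sqrt(2)*(-6 + 4*sqrt(2)*sqrt(W))/(4*sqrt(W)) + W) = (1 + W)*(W + sqrt(2)*(-6 + 4*sqrt(2)*sqrt(W))/(4*sqrt(W))))
(20*18)*r(-1) = (20*18)*(2 + (-1)**2 + 3*(-1) - 3*sqrt(2)*sqrt(-1)/2 - 3*sqrt(2)/(2*sqrt(-1))) = 360*(2 + 1 - 3 - 3*sqrt(2)*I/2 - 3*sqrt(2)*(-I)/2) = 360*(2 + 1 - 3 - 3*I*sqrt(2)/2 + 3*I*sqrt(2)/2) = 360*0 = 0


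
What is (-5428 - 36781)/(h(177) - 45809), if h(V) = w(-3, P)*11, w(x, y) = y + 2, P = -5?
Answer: 42209/45842 ≈ 0.92075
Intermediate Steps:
w(x, y) = 2 + y
h(V) = -33 (h(V) = (2 - 5)*11 = -3*11 = -33)
(-5428 - 36781)/(h(177) - 45809) = (-5428 - 36781)/(-33 - 45809) = -42209/(-45842) = -42209*(-1/45842) = 42209/45842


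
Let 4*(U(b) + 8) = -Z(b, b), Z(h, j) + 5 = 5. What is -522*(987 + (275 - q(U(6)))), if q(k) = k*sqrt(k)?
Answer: -658764 - 8352*I*sqrt(2) ≈ -6.5876e+5 - 11812.0*I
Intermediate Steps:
Z(h, j) = 0 (Z(h, j) = -5 + 5 = 0)
U(b) = -8 (U(b) = -8 + (-1*0)/4 = -8 + (1/4)*0 = -8 + 0 = -8)
q(k) = k**(3/2)
-522*(987 + (275 - q(U(6)))) = -522*(987 + (275 - (-8)**(3/2))) = -522*(987 + (275 - (-16)*I*sqrt(2))) = -522*(987 + (275 + 16*I*sqrt(2))) = -522*(1262 + 16*I*sqrt(2)) = -658764 - 8352*I*sqrt(2)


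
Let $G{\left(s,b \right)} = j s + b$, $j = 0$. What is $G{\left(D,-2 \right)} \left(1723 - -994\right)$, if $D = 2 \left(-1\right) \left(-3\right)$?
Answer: $-5434$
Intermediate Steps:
$D = 6$ ($D = \left(-2\right) \left(-3\right) = 6$)
$G{\left(s,b \right)} = b$ ($G{\left(s,b \right)} = 0 s + b = 0 + b = b$)
$G{\left(D,-2 \right)} \left(1723 - -994\right) = - 2 \left(1723 - -994\right) = - 2 \left(1723 + 994\right) = \left(-2\right) 2717 = -5434$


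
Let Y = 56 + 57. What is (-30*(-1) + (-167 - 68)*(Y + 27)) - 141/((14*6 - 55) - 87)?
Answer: -1906319/58 ≈ -32868.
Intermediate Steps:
Y = 113
(-30*(-1) + (-167 - 68)*(Y + 27)) - 141/((14*6 - 55) - 87) = (-30*(-1) + (-167 - 68)*(113 + 27)) - 141/((14*6 - 55) - 87) = (30 - 235*140) - 141/((84 - 55) - 87) = (30 - 32900) - 141/(29 - 87) = -32870 - 141/(-58) = -32870 - 141*(-1/58) = -32870 + 141/58 = -1906319/58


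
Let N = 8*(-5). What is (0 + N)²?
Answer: 1600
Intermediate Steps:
N = -40
(0 + N)² = (0 - 40)² = (-40)² = 1600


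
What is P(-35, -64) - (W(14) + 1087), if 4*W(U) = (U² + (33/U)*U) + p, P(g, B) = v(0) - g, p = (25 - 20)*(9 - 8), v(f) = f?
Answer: -2221/2 ≈ -1110.5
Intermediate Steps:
p = 5 (p = 5*1 = 5)
P(g, B) = -g (P(g, B) = 0 - g = -g)
W(U) = 19/2 + U²/4 (W(U) = ((U² + (33/U)*U) + 5)/4 = ((U² + 33) + 5)/4 = ((33 + U²) + 5)/4 = (38 + U²)/4 = 19/2 + U²/4)
P(-35, -64) - (W(14) + 1087) = -1*(-35) - ((19/2 + (¼)*14²) + 1087) = 35 - ((19/2 + (¼)*196) + 1087) = 35 - ((19/2 + 49) + 1087) = 35 - (117/2 + 1087) = 35 - 1*2291/2 = 35 - 2291/2 = -2221/2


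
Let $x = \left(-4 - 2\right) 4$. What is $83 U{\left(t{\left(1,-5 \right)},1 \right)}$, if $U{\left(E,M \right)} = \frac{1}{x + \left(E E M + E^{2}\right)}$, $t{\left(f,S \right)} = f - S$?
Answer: $\frac{83}{48} \approx 1.7292$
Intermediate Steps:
$x = -24$ ($x = \left(-6\right) 4 = -24$)
$U{\left(E,M \right)} = \frac{1}{-24 + E^{2} + M E^{2}}$ ($U{\left(E,M \right)} = \frac{1}{-24 + \left(E E M + E^{2}\right)} = \frac{1}{-24 + \left(E^{2} M + E^{2}\right)} = \frac{1}{-24 + \left(M E^{2} + E^{2}\right)} = \frac{1}{-24 + \left(E^{2} + M E^{2}\right)} = \frac{1}{-24 + E^{2} + M E^{2}}$)
$83 U{\left(t{\left(1,-5 \right)},1 \right)} = \frac{83}{-24 + \left(1 - -5\right)^{2} + 1 \left(1 - -5\right)^{2}} = \frac{83}{-24 + \left(1 + 5\right)^{2} + 1 \left(1 + 5\right)^{2}} = \frac{83}{-24 + 6^{2} + 1 \cdot 6^{2}} = \frac{83}{-24 + 36 + 1 \cdot 36} = \frac{83}{-24 + 36 + 36} = \frac{83}{48}$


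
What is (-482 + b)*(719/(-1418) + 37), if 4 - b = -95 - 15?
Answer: -9521448/709 ≈ -13429.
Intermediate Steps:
b = 114 (b = 4 - (-95 - 15) = 4 - 1*(-110) = 4 + 110 = 114)
(-482 + b)*(719/(-1418) + 37) = (-482 + 114)*(719/(-1418) + 37) = -368*(719*(-1/1418) + 37) = -368*(-719/1418 + 37) = -368*51747/1418 = -9521448/709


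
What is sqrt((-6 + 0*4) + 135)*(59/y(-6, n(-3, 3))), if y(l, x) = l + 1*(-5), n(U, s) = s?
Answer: -59*sqrt(129)/11 ≈ -60.919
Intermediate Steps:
y(l, x) = -5 + l (y(l, x) = l - 5 = -5 + l)
sqrt((-6 + 0*4) + 135)*(59/y(-6, n(-3, 3))) = sqrt((-6 + 0*4) + 135)*(59/(-5 - 6)) = sqrt((-6 + 0) + 135)*(59/(-11)) = sqrt(-6 + 135)*(59*(-1/11)) = sqrt(129)*(-59/11) = -59*sqrt(129)/11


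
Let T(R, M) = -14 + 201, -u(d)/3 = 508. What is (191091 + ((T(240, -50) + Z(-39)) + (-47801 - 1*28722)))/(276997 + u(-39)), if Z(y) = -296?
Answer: 114459/275473 ≈ 0.41550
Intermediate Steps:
u(d) = -1524 (u(d) = -3*508 = -1524)
T(R, M) = 187
(191091 + ((T(240, -50) + Z(-39)) + (-47801 - 1*28722)))/(276997 + u(-39)) = (191091 + ((187 - 296) + (-47801 - 1*28722)))/(276997 - 1524) = (191091 + (-109 + (-47801 - 28722)))/275473 = (191091 + (-109 - 76523))*(1/275473) = (191091 - 76632)*(1/275473) = 114459*(1/275473) = 114459/275473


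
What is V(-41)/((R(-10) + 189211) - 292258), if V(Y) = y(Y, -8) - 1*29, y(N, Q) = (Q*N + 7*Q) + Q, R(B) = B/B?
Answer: -235/103046 ≈ -0.0022805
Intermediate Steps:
R(B) = 1
y(N, Q) = 8*Q + N*Q (y(N, Q) = (N*Q + 7*Q) + Q = (7*Q + N*Q) + Q = 8*Q + N*Q)
V(Y) = -93 - 8*Y (V(Y) = -8*(8 + Y) - 1*29 = (-64 - 8*Y) - 29 = -93 - 8*Y)
V(-41)/((R(-10) + 189211) - 292258) = (-93 - 8*(-41))/((1 + 189211) - 292258) = (-93 + 328)/(189212 - 292258) = 235/(-103046) = 235*(-1/103046) = -235/103046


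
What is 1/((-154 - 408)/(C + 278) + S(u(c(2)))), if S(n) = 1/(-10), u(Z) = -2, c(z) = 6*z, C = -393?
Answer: 230/1101 ≈ 0.20890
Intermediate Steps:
S(n) = -1/10
1/((-154 - 408)/(C + 278) + S(u(c(2)))) = 1/((-154 - 408)/(-393 + 278) - 1/10) = 1/(-562/(-115) - 1/10) = 1/(-562*(-1/115) - 1/10) = 1/(562/115 - 1/10) = 1/(1101/230) = 230/1101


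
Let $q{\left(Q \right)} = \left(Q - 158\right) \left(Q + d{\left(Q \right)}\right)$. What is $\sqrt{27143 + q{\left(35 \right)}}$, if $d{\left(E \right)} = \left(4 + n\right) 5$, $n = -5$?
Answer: $\sqrt{23453} \approx 153.14$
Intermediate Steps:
$d{\left(E \right)} = -5$ ($d{\left(E \right)} = \left(4 - 5\right) 5 = \left(-1\right) 5 = -5$)
$q{\left(Q \right)} = \left(-158 + Q\right) \left(-5 + Q\right)$ ($q{\left(Q \right)} = \left(Q - 158\right) \left(Q - 5\right) = \left(-158 + Q\right) \left(-5 + Q\right)$)
$\sqrt{27143 + q{\left(35 \right)}} = \sqrt{27143 + \left(790 + 35^{2} - 5705\right)} = \sqrt{27143 + \left(790 + 1225 - 5705\right)} = \sqrt{27143 - 3690} = \sqrt{23453}$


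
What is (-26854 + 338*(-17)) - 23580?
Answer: -56180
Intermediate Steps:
(-26854 + 338*(-17)) - 23580 = (-26854 - 5746) - 23580 = -32600 - 23580 = -56180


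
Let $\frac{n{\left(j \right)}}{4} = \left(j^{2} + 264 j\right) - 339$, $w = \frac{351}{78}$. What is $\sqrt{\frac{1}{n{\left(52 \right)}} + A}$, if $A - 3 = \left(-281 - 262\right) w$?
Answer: $\frac{13 i \sqrt{123634805}}{2926} \approx 49.401 i$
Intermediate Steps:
$w = \frac{9}{2}$ ($w = 351 \cdot \frac{1}{78} = \frac{9}{2} \approx 4.5$)
$n{\left(j \right)} = -1356 + 4 j^{2} + 1056 j$ ($n{\left(j \right)} = 4 \left(\left(j^{2} + 264 j\right) - 339\right) = 4 \left(-339 + j^{2} + 264 j\right) = -1356 + 4 j^{2} + 1056 j$)
$A = - \frac{4881}{2}$ ($A = 3 + \left(-281 - 262\right) \frac{9}{2} = 3 - \frac{4887}{2} = - \frac{4881}{2} \approx -2440.5$)
$\sqrt{\frac{1}{n{\left(52 \right)}} + A} = \sqrt{\frac{1}{-1356 + 4 \cdot 52^{2} + 1056 \cdot 52} - \frac{4881}{2}} = \sqrt{\frac{1}{-1356 + 4 \cdot 2704 + 54912} - \frac{4881}{2}} = \sqrt{\frac{1}{-1356 + 10816 + 54912} - \frac{4881}{2}} = \sqrt{\frac{1}{64372} - \frac{4881}{2}} = \sqrt{- \frac{157099865}{64372}} = \frac{13 i \sqrt{123634805}}{2926}$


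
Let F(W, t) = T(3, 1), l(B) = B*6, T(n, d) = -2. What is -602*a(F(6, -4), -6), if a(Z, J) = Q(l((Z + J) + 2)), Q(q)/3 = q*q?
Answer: -2340576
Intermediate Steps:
l(B) = 6*B
Q(q) = 3*q**2 (Q(q) = 3*(q*q) = 3*q**2)
F(W, t) = -2
a(Z, J) = 3*(12 + 6*J + 6*Z)**2 (a(Z, J) = 3*(6*((Z + J) + 2))**2 = 3*(6*((J + Z) + 2))**2 = 3*(6*(2 + J + Z))**2 = 3*(12 + 6*J + 6*Z)**2)
-602*a(F(6, -4), -6) = -65016*(2 - 6 - 2)**2 = -65016*(-6)**2 = -65016*36 = -602*3888 = -2340576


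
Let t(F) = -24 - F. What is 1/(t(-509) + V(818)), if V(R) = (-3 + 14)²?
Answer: 1/606 ≈ 0.0016502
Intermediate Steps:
V(R) = 121 (V(R) = 11² = 121)
1/(t(-509) + V(818)) = 1/((-24 - 1*(-509)) + 121) = 1/((-24 + 509) + 121) = 1/(485 + 121) = 1/606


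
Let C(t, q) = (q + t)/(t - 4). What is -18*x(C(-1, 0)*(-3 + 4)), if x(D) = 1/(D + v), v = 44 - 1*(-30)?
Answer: -90/371 ≈ -0.24259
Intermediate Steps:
v = 74 (v = 44 + 30 = 74)
C(t, q) = (q + t)/(-4 + t)
x(D) = 1/(74 + D) (x(D) = 1/(D + 74) = 1/(74 + D))
-18*x(C(-1, 0)*(-3 + 4)) = -18/(74 + ((0 - 1)/(-4 - 1))*(-3 + 4)) = -18/(74 + (-1/(-5))*1) = -18/(74 - ⅕*(-1)*1) = -18/(74 + (⅕)*1) = -18/(74 + ⅕) = -18/371/5 = -18*5/371 = -90/371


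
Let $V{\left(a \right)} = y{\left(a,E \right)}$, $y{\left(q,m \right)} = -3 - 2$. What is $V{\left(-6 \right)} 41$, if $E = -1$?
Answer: $-205$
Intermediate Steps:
$y{\left(q,m \right)} = -5$
$V{\left(a \right)} = -5$
$V{\left(-6 \right)} 41 = \left(-5\right) 41 = -205$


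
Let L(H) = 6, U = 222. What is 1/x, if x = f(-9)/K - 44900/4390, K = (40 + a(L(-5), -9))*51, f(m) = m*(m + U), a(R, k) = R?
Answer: -343298/3791701 ≈ -0.090539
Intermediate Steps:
f(m) = m*(222 + m) (f(m) = m*(m + 222) = m*(222 + m))
K = 2346 (K = (40 + 6)*51 = 46*51 = 2346)
x = -3791701/343298 (x = -9*(222 - 9)/2346 - 44900/4390 = -9*213*(1/2346) - 44900*1/4390 = -1917*1/2346 - 4490/439 = -639/782 - 4490/439 = -3791701/343298 ≈ -11.045)
1/x = 1/(-3791701/343298) = -343298/3791701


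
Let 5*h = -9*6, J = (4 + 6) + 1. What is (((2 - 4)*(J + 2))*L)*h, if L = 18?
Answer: 25272/5 ≈ 5054.4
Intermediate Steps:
J = 11 (J = 10 + 1 = 11)
h = -54/5 (h = (-9*6)/5 = (⅕)*(-54) = -54/5 ≈ -10.800)
(((2 - 4)*(J + 2))*L)*h = (((2 - 4)*(11 + 2))*18)*(-54/5) = (-2*13*18)*(-54/5) = -26*18*(-54/5) = -468*(-54/5) = 25272/5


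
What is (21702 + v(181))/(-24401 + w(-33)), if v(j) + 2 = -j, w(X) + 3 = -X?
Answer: -21519/24371 ≈ -0.88298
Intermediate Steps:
w(X) = -3 - X
v(j) = -2 - j
(21702 + v(181))/(-24401 + w(-33)) = (21702 + (-2 - 1*181))/(-24401 + (-3 - 1*(-33))) = (21702 + (-2 - 181))/(-24401 + (-3 + 33)) = (21702 - 183)/(-24401 + 30) = 21519/(-24371) = 21519*(-1/24371) = -21519/24371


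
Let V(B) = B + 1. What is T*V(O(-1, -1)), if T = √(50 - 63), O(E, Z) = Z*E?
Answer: 2*I*√13 ≈ 7.2111*I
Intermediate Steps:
O(E, Z) = E*Z
T = I*√13 (T = √(-13) = I*√13 ≈ 3.6056*I)
V(B) = 1 + B
T*V(O(-1, -1)) = (I*√13)*(1 - 1*(-1)) = (I*√13)*(1 + 1) = (I*√13)*2 = 2*I*√13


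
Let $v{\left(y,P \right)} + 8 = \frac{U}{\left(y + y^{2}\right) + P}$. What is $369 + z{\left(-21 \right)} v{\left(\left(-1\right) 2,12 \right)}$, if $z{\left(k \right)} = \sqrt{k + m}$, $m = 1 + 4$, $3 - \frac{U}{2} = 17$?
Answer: $369 - 40 i \approx 369.0 - 40.0 i$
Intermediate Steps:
$U = -28$ ($U = 6 - 34 = -28$)
$m = 5$
$v{\left(y,P \right)} = -8 - \frac{28}{P + y + y^{2}}$ ($v{\left(y,P \right)} = -8 - \frac{28}{\left(y + y^{2}\right) + P} = -8 - \frac{28}{P + y + y^{2}}$)
$z{\left(k \right)} = \sqrt{5 + k}$ ($z{\left(k \right)} = \sqrt{k + 5} = \sqrt{5 + k}$)
$369 + z{\left(-21 \right)} v{\left(\left(-1\right) 2,12 \right)} = 369 + \sqrt{5 - 21} \frac{4 \left(-7 - 24 - 2 \left(\left(-1\right) 2\right) - 2 \left(\left(-1\right) 2\right)^{2}\right)}{12 - 2 + \left(\left(-1\right) 2\right)^{2}} = 369 + \sqrt{-16} \frac{4 \left(-7 - 24 - -4 - 2 \left(-2\right)^{2}\right)}{12 - 2 + \left(-2\right)^{2}} = 369 + 4 i \frac{4 \left(-7 - 24 + 4 - 8\right)}{12 - 2 + 4} = 369 + 4 i \frac{4 \left(-7 - 24 + 4 - 8\right)}{14} = 369 + 4 i 4 \cdot \frac{1}{14} \left(-35\right) = 369 + 4 i \left(-10\right) = 369 - 40 i$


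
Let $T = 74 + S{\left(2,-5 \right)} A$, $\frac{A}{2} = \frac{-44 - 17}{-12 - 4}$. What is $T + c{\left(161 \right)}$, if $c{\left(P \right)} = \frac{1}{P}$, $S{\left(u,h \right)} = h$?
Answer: $\frac{46215}{1288} \approx 35.881$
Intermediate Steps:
$A = \frac{61}{8}$ ($A = 2 \frac{-44 - 17}{-12 - 4} = 2 \left(- \frac{61}{-16}\right) = 2 \left(\left(-61\right) \left(- \frac{1}{16}\right)\right) = 2 \cdot \frac{61}{16} = \frac{61}{8} \approx 7.625$)
$T = \frac{287}{8}$ ($T = 74 - \frac{305}{8} = \frac{287}{8} \approx 35.875$)
$T + c{\left(161 \right)} = \frac{287}{8} + \frac{1}{161} = \frac{46215}{1288}$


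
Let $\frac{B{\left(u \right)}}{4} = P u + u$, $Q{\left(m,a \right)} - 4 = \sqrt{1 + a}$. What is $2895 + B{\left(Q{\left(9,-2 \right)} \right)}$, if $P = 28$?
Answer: $3359 + 116 i \approx 3359.0 + 116.0 i$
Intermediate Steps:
$Q{\left(m,a \right)} = 4 + \sqrt{1 + a}$
$B{\left(u \right)} = 116 u$ ($B{\left(u \right)} = 4 \left(28 u + u\right) = 4 \cdot 29 u = 116 u$)
$2895 + B{\left(Q{\left(9,-2 \right)} \right)} = 2895 + 116 \left(4 + \sqrt{1 - 2}\right) = 2895 + 116 \left(4 + \sqrt{-1}\right) = 2895 + 116 \left(4 + i\right) = 2895 + \left(464 + 116 i\right) = 3359 + 116 i$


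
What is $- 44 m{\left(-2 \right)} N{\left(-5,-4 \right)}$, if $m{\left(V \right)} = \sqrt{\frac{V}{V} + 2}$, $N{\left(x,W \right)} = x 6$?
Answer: $1320 \sqrt{3} \approx 2286.3$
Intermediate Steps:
$N{\left(x,W \right)} = 6 x$
$m{\left(V \right)} = \sqrt{3}$ ($m{\left(V \right)} = \sqrt{1 + 2} = \sqrt{3}$)
$- 44 m{\left(-2 \right)} N{\left(-5,-4 \right)} = - 44 \sqrt{3} \cdot 6 \left(-5\right) = - 44 \sqrt{3} \left(-30\right) = 1320 \sqrt{3}$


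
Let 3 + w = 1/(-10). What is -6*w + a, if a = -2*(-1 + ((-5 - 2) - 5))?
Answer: 223/5 ≈ 44.600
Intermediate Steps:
w = -31/10 (w = -3 + 1/(-10) = -3 - ⅒ = -31/10 ≈ -3.1000)
a = 26 (a = -2*(-1 + (-7 - 5)) = -2*(-1 - 12) = -2*(-13) = 26)
-6*w + a = -6*(-31/10) + 26 = 93/5 + 26 = 223/5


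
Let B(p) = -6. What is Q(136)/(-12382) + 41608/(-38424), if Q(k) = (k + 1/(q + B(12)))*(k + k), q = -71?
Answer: -9319094075/2289623721 ≈ -4.0701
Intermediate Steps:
Q(k) = 2*k*(-1/77 + k) (Q(k) = (k + 1/(-71 - 6))*(k + k) = (k + 1/(-77))*(2*k) = (k - 1/77)*(2*k) = (-1/77 + k)*(2*k) = 2*k*(-1/77 + k))
Q(136)/(-12382) + 41608/(-38424) = ((2/77)*136*(-1 + 77*136))/(-12382) + 41608/(-38424) = ((2/77)*136*(-1 + 10472))*(-1/12382) + 41608*(-1/38424) = ((2/77)*136*10471)*(-1/12382) - 5201/4803 = (2848112/77)*(-1/12382) - 5201/4803 = -1424056/476707 - 5201/4803 = -9319094075/2289623721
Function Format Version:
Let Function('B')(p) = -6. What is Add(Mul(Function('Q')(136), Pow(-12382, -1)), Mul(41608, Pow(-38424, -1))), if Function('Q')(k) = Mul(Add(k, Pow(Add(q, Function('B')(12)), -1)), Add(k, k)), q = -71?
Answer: Rational(-9319094075, 2289623721) ≈ -4.0701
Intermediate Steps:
Function('Q')(k) = Mul(2, k, Add(Rational(-1, 77), k)) (Function('Q')(k) = Mul(Add(k, Pow(Add(-71, -6), -1)), Add(k, k)) = Mul(Add(k, Pow(-77, -1)), Mul(2, k)) = Mul(Add(k, Rational(-1, 77)), Mul(2, k)) = Mul(Add(Rational(-1, 77), k), Mul(2, k)) = Mul(2, k, Add(Rational(-1, 77), k)))
Add(Mul(Function('Q')(136), Pow(-12382, -1)), Mul(41608, Pow(-38424, -1))) = Add(Mul(Mul(Rational(2, 77), 136, Add(-1, Mul(77, 136))), Pow(-12382, -1)), Mul(41608, Pow(-38424, -1))) = Add(Mul(Mul(Rational(2, 77), 136, Add(-1, 10472)), Rational(-1, 12382)), Mul(41608, Rational(-1, 38424))) = Add(Mul(Mul(Rational(2, 77), 136, 10471), Rational(-1, 12382)), Rational(-5201, 4803)) = Add(Mul(Rational(2848112, 77), Rational(-1, 12382)), Rational(-5201, 4803)) = Add(Rational(-1424056, 476707), Rational(-5201, 4803)) = Rational(-9319094075, 2289623721)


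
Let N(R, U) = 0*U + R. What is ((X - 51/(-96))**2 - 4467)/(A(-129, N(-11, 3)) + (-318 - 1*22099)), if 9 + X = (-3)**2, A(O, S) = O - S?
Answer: 4573919/23075840 ≈ 0.19821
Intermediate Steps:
N(R, U) = R (N(R, U) = 0 + R = R)
X = 0 (X = -9 + (-3)**2 = -9 + 9 = 0)
((X - 51/(-96))**2 - 4467)/(A(-129, N(-11, 3)) + (-318 - 1*22099)) = ((0 - 51/(-96))**2 - 4467)/((-129 - 1*(-11)) + (-318 - 1*22099)) = ((0 - 51*(-1/96))**2 - 4467)/((-129 + 11) + (-318 - 22099)) = ((0 + 17/32)**2 - 4467)/(-118 - 22417) = ((17/32)**2 - 4467)/(-22535) = (289/1024 - 4467)*(-1/22535) = -4573919/1024*(-1/22535) = 4573919/23075840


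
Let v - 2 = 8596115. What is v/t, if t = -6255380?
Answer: -8596117/6255380 ≈ -1.3742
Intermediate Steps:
v = 8596117 (v = 2 + 8596115 = 8596117)
v/t = 8596117/(-6255380) = 8596117*(-1/6255380) = -8596117/6255380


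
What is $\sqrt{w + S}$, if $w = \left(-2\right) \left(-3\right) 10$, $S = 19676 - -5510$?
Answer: $\sqrt{25246} \approx 158.89$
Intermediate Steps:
$S = 25186$ ($S = 19676 + 5510 = 25186$)
$w = 60$ ($w = 6 \cdot 10 = 60$)
$\sqrt{w + S} = \sqrt{60 + 25186} = \sqrt{25246}$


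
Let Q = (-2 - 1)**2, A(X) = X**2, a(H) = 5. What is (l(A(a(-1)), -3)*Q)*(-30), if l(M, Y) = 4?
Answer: -1080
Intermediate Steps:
Q = 9 (Q = (-3)**2 = 9)
(l(A(a(-1)), -3)*Q)*(-30) = (4*9)*(-30) = 36*(-30) = -1080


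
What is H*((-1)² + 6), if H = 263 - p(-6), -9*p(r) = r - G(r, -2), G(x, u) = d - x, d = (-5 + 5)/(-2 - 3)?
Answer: 5495/3 ≈ 1831.7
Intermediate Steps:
d = 0 (d = 0/(-5) = 0*(-⅕) = 0)
G(x, u) = -x (G(x, u) = 0 - x = -x)
p(r) = -2*r/9 (p(r) = -(r - (-1)*r)/9 = -(r + r)/9 = -2*r/9)
H = 785/3 (H = 263 - (-2)*(-6)/9 = 263 - 1*4/3 = 263 - 4/3 = 785/3 ≈ 261.67)
H*((-1)² + 6) = 785*((-1)² + 6)/3 = 785*(1 + 6)/3 = (785/3)*7 = 5495/3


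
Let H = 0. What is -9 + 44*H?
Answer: -9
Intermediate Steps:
-9 + 44*H = -9 + 44*0 = -9 + 0 = -9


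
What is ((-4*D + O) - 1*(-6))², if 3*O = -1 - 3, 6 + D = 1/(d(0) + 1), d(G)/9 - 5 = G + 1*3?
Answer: 39262756/47961 ≈ 818.64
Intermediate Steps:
d(G) = 72 + 9*G (d(G) = 45 + 9*(G + 1*3) = 45 + 9*(G + 3) = 45 + 9*(3 + G) = 45 + (27 + 9*G) = 72 + 9*G)
D = -437/73 (D = -6 + 1/((72 + 9*0) + 1) = -6 + 1/((72 + 0) + 1) = -6 + 1/(72 + 1) = -6 + 1/73 = -437/73 ≈ -5.9863)
O = -4/3 (O = (-1 - 3)/3 = (⅓)*(-4) = -4/3 ≈ -1.3333)
((-4*D + O) - 1*(-6))² = ((-4*(-437/73) - 4/3) - 1*(-6))² = ((1748/73 - 4/3) + 6)² = (4952/219 + 6)² = (6266/219)² = 39262756/47961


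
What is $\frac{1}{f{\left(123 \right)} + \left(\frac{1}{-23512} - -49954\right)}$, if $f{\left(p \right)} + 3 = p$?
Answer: $\frac{23512}{1177339887} \approx 1.997 \cdot 10^{-5}$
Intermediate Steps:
$f{\left(p \right)} = -3 + p$
$\frac{1}{f{\left(123 \right)} + \left(\frac{1}{-23512} - -49954\right)} = \frac{1}{\left(-3 + 123\right) + \left(\frac{1}{-23512} - -49954\right)} = \frac{1}{120 + \left(- \frac{1}{23512} + 49954\right)} = \frac{1}{120 + \frac{1174518447}{23512}} = \frac{1}{\frac{1177339887}{23512}} = \frac{23512}{1177339887}$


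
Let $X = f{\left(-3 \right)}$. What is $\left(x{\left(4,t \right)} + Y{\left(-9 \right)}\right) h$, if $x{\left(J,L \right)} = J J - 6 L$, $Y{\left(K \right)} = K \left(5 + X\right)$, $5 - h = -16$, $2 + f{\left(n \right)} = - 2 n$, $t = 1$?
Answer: $-1491$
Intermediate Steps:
$f{\left(n \right)} = -2 - 2 n$
$X = 4$ ($X = -2 - -6 = -2 + 6 = 4$)
$h = 21$ ($h = 5 - -16 = 5 + 16 = 21$)
$Y{\left(K \right)} = 9 K$ ($Y{\left(K \right)} = K \left(5 + 4\right) = K 9 = 9 K$)
$x{\left(J,L \right)} = J^{2} - 6 L$
$\left(x{\left(4,t \right)} + Y{\left(-9 \right)}\right) h = \left(\left(4^{2} - 6\right) + 9 \left(-9\right)\right) 21 = \left(\left(16 - 6\right) - 81\right) 21 = \left(10 - 81\right) 21 = \left(-71\right) 21 = -1491$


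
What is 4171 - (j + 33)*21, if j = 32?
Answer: 2806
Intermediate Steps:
4171 - (j + 33)*21 = 4171 - (32 + 33)*21 = 4171 - 65*21 = 4171 - 1*1365 = 4171 - 1365 = 2806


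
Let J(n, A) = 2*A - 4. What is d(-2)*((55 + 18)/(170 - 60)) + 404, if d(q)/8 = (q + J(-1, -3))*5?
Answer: 940/11 ≈ 85.455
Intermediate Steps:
J(n, A) = -4 + 2*A
d(q) = -400 + 40*q (d(q) = 8*((q + (-4 + 2*(-3)))*5) = 8*((q + (-4 - 6))*5) = 8*((q - 10)*5) = 8*((-10 + q)*5) = 8*(-50 + 5*q) = -400 + 40*q)
d(-2)*((55 + 18)/(170 - 60)) + 404 = (-400 + 40*(-2))*((55 + 18)/(170 - 60)) + 404 = (-400 - 80)*(73/110) + 404 = -35040/110 + 404 = -480*73/110 + 404 = -3504/11 + 404 = 940/11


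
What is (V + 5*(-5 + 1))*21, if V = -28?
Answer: -1008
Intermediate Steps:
(V + 5*(-5 + 1))*21 = (-28 + 5*(-5 + 1))*21 = (-28 + 5*(-4))*21 = (-28 - 20)*21 = -48*21 = -1008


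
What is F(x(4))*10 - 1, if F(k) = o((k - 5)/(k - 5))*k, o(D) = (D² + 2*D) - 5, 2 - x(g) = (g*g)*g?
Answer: 1239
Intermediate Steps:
x(g) = 2 - g³ (x(g) = 2 - g*g*g = 2 - g²*g = 2 - g³)
o(D) = -5 + D² + 2*D
F(k) = -2*k (F(k) = (-5 + ((k - 5)/(k - 5))² + 2*((k - 5)/(k - 5)))*k = (-5 + ((-5 + k)/(-5 + k))² + 2*((-5 + k)/(-5 + k)))*k = (-5 + 1² + 2*1)*k = (-5 + 1 + 2)*k = -2*k)
F(x(4))*10 - 1 = -2*(2 - 1*4³)*10 - 1 = -2*(2 - 1*64)*10 - 1 = -2*(2 - 64)*10 - 1 = -2*(-62)*10 - 1 = 124*10 - 1 = 1240 - 1 = 1239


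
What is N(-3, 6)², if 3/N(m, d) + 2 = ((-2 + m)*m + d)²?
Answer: 9/192721 ≈ 4.6700e-5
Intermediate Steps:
N(m, d) = 3/(-2 + (d + m*(-2 + m))²) (N(m, d) = 3/(-2 + ((-2 + m)*m + d)²) = 3/(-2 + (m*(-2 + m) + d)²) = 3/(-2 + (d + m*(-2 + m))²))
N(-3, 6)² = (3/(-2 + (6 + (-3)² - 2*(-3))²))² = (3/(-2 + (6 + 9 + 6)²))² = (3/(-2 + 21²))² = (3/(-2 + 441))² = (3/439)² = 9/192721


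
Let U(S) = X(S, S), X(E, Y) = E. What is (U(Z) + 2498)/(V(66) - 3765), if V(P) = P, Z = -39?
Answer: -2459/3699 ≈ -0.66477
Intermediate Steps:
U(S) = S
(U(Z) + 2498)/(V(66) - 3765) = (-39 + 2498)/(66 - 3765) = 2459/(-3699) = 2459*(-1/3699) = -2459/3699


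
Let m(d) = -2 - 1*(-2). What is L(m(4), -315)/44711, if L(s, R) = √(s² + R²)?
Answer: 315/44711 ≈ 0.0070452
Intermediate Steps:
m(d) = 0 (m(d) = -2 + 2 = 0)
L(s, R) = √(R² + s²)
L(m(4), -315)/44711 = √((-315)² + 0²)/44711 = √(99225 + 0)*(1/44711) = √99225*(1/44711) = 315*(1/44711) = 315/44711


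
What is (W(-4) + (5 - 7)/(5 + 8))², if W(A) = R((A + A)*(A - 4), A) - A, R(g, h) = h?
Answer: 4/169 ≈ 0.023669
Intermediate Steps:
W(A) = 0 (W(A) = A - A = 0)
(W(-4) + (5 - 7)/(5 + 8))² = (0 + (5 - 7)/(5 + 8))² = (0 - 2/13)² = (-2/13)² = 4/169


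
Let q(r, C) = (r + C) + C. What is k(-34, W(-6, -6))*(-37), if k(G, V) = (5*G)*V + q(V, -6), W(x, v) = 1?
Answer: 6697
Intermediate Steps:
q(r, C) = r + 2*C (q(r, C) = (C + r) + C = r + 2*C)
k(G, V) = -12 + V + 5*G*V (k(G, V) = (5*G)*V + (V + 2*(-6)) = 5*G*V + (V - 12) = 5*G*V + (-12 + V) = -12 + V + 5*G*V)
k(-34, W(-6, -6))*(-37) = (-12 + 1 + 5*(-34)*1)*(-37) = (-12 + 1 - 170)*(-37) = -181*(-37) = 6697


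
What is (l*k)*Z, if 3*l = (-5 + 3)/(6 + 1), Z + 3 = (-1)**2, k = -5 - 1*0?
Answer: -20/21 ≈ -0.95238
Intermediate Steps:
k = -5 (k = -5 + 0 = -5)
Z = -2 (Z = -3 + (-1)**2 = -3 + 1 = -2)
l = -2/21 (l = ((-5 + 3)/(6 + 1))/3 = (-2/7)/3 = (-2*1/7)/3 = (1/3)*(-2/7) = -2/21 ≈ -0.095238)
(l*k)*Z = -2/21*(-5)*(-2) = (10/21)*(-2) = -20/21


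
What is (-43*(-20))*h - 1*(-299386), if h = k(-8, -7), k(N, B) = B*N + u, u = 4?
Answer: 350986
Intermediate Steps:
k(N, B) = 4 + B*N (k(N, B) = B*N + 4 = 4 + B*N)
h = 60 (h = 4 - 7*(-8) = 4 + 56 = 60)
(-43*(-20))*h - 1*(-299386) = -43*(-20)*60 - 1*(-299386) = 860*60 + 299386 = 51600 + 299386 = 350986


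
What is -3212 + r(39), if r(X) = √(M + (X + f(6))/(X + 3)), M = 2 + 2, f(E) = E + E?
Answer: -3212 + √1022/14 ≈ -3209.7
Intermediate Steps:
f(E) = 2*E
M = 4
r(X) = √(4 + (12 + X)/(3 + X)) (r(X) = √(4 + (X + 2*6)/(X + 3)) = √(4 + (X + 12)/(3 + X)) = √(4 + (12 + X)/(3 + X)))
-3212 + r(39) = -3212 + √((24 + 5*39)/(3 + 39)) = -3212 + √((24 + 195)/42) = -3212 + √((1/42)*219) = -3212 + √(73/14) = -3212 + √1022/14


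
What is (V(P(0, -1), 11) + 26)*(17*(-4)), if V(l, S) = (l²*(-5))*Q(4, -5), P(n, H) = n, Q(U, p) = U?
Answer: -1768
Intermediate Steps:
V(l, S) = -20*l² (V(l, S) = (l²*(-5))*4 = -5*l²*4 = -20*l²)
(V(P(0, -1), 11) + 26)*(17*(-4)) = (-20*0² + 26)*(17*(-4)) = (-20*0 + 26)*(-68) = (0 + 26)*(-68) = 26*(-68) = -1768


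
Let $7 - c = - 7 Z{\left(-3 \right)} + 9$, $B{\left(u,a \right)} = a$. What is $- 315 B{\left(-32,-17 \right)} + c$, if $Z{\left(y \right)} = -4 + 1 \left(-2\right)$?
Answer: $5311$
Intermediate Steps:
$Z{\left(y \right)} = -6$ ($Z{\left(y \right)} = -4 - 2 = -6$)
$c = -44$ ($c = 7 - \left(\left(-7\right) \left(-6\right) + 9\right) = 7 - \left(42 + 9\right) = 7 - 51 = -44$)
$- 315 B{\left(-32,-17 \right)} + c = \left(-315\right) \left(-17\right) - 44 = 5355 - 44 = 5311$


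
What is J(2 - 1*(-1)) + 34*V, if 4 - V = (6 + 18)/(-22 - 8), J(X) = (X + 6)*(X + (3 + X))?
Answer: 1221/5 ≈ 244.20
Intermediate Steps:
J(X) = (3 + 2*X)*(6 + X) (J(X) = (6 + X)*(3 + 2*X) = (3 + 2*X)*(6 + X))
V = 24/5 (V = 4 - (6 + 18)/(-22 - 8) = 4 - 24/(-30) = 4 - 24*(-1)/30 = 4 - 1*(-⅘) = 4 + ⅘ = 24/5 ≈ 4.8000)
J(2 - 1*(-1)) + 34*V = (18 + 2*(2 - 1*(-1))² + 15*(2 - 1*(-1))) + 34*(24/5) = (18 + 2*(2 + 1)² + 15*(2 + 1)) + 816/5 = (18 + 2*3² + 15*3) + 816/5 = (18 + 2*9 + 45) + 816/5 = (18 + 18 + 45) + 816/5 = 81 + 816/5 = 1221/5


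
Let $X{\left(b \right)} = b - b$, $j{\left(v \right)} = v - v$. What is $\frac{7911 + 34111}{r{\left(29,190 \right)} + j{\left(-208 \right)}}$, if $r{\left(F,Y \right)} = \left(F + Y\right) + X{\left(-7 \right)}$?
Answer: $\frac{42022}{219} \approx 191.88$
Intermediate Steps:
$j{\left(v \right)} = 0$
$X{\left(b \right)} = 0$
$r{\left(F,Y \right)} = F + Y$ ($r{\left(F,Y \right)} = \left(F + Y\right) + 0 = F + Y$)
$\frac{7911 + 34111}{r{\left(29,190 \right)} + j{\left(-208 \right)}} = \frac{7911 + 34111}{\left(29 + 190\right) + 0} = \frac{42022}{219 + 0} = \frac{42022}{219}$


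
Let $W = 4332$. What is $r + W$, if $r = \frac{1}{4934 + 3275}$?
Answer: $\frac{35561389}{8209} \approx 4332.0$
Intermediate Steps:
$r = \frac{1}{8209} \approx 0.00012182$
$r + W = \frac{1}{8209} + 4332 = \frac{35561389}{8209}$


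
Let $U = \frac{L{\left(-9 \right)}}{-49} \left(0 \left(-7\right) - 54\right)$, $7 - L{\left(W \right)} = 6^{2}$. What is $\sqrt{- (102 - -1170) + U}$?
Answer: $\frac{i \sqrt{63894}}{7} \approx 36.11 i$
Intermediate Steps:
$L{\left(W \right)} = -29$ ($L{\left(W \right)} = 7 - 6^{2} = 7 - 36 = -29$)
$U = - \frac{1566}{49}$ ($U = - \frac{29}{-49} \left(0 \left(-7\right) - 54\right) = \left(-29\right) \left(- \frac{1}{49}\right) \left(0 - 54\right) = \frac{29}{49} \left(-54\right) = - \frac{1566}{49} \approx -31.959$)
$\sqrt{- (102 - -1170) + U} = \sqrt{- (102 - -1170) - \frac{1566}{49}} = \sqrt{- (102 + 1170) - \frac{1566}{49}} = \sqrt{\left(-1\right) 1272 - \frac{1566}{49}} = \sqrt{-1272 - \frac{1566}{49}} = \sqrt{- \frac{63894}{49}} = \frac{i \sqrt{63894}}{7}$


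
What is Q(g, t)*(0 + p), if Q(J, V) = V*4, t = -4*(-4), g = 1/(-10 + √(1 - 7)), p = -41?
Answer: -2624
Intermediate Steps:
g = 1/(-10 + I*√6) (g = 1/(-10 + √(-6)) = 1/(-10 + I*√6) ≈ -0.09434 - 0.023108*I)
t = 16
Q(J, V) = 4*V
Q(g, t)*(0 + p) = (4*16)*(0 - 41) = 64*(-41) = -2624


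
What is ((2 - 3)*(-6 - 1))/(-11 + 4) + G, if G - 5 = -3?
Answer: 1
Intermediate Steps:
G = 2 (G = 5 - 3 = 2)
((2 - 3)*(-6 - 1))/(-11 + 4) + G = ((2 - 3)*(-6 - 1))/(-11 + 4) + 2 = -1*(-7)/(-7) + 2 = 7*(-1/7) + 2 = -1 + 2 = 1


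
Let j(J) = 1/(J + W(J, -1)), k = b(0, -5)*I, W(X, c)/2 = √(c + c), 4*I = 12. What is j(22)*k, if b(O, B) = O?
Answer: 0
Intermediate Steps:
I = 3 (I = (¼)*12 = 3)
W(X, c) = 2*√2*√c (W(X, c) = 2*√(c + c) = 2*√(2*c) = 2*(√2*√c) = 2*√2*√c)
k = 0 (k = 0*3 = 0)
j(J) = 1/(J + 2*I*√2) (j(J) = 1/(J + 2*√2*√(-1)) = 1/(J + 2*√2*I) = 1/(J + 2*I*√2))
j(22)*k = 0/(22 + 2*I*√2) = 0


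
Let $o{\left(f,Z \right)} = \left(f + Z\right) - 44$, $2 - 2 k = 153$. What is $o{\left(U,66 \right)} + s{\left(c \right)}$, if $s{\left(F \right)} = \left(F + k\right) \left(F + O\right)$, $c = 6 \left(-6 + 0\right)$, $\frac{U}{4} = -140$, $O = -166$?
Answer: $21985$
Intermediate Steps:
$k = - \frac{151}{2}$ ($k = 1 - \frac{153}{2} = - \frac{151}{2} \approx -75.5$)
$U = -560$ ($U = 4 \left(-140\right) = -560$)
$c = -36$ ($c = 6 \left(-6\right) = -36$)
$o{\left(f,Z \right)} = -44 + Z + f$ ($o{\left(f,Z \right)} = \left(Z + f\right) - 44 = -44 + Z + f$)
$s{\left(F \right)} = \left(-166 + F\right) \left(- \frac{151}{2} + F\right)$ ($s{\left(F \right)} = \left(F - \frac{151}{2}\right) \left(F - 166\right) = \left(- \frac{151}{2} + F\right) \left(-166 + F\right) = \left(-166 + F\right) \left(- \frac{151}{2} + F\right)$)
$o{\left(U,66 \right)} + s{\left(c \right)} = \left(-44 + 66 - 560\right) + \left(12533 + \left(-36\right)^{2} - -8694\right) = -538 + \left(12533 + 1296 + 8694\right) = -538 + 22523 = 21985$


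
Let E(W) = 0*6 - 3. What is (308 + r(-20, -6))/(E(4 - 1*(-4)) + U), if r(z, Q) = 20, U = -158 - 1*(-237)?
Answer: 82/19 ≈ 4.3158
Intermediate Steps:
U = 79 (U = -158 + 237 = 79)
E(W) = -3 (E(W) = 0 - 3 = -3)
(308 + r(-20, -6))/(E(4 - 1*(-4)) + U) = (308 + 20)/(-3 + 79) = 328/76 = 328*(1/76) = 82/19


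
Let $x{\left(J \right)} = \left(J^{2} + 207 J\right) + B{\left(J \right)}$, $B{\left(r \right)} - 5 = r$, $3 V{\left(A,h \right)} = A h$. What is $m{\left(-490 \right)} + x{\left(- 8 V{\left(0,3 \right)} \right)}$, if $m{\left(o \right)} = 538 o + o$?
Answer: $-264105$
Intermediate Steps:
$V{\left(A,h \right)} = \frac{A h}{3}$
$m{\left(o \right)} = 539 o$
$B{\left(r \right)} = 5 + r$
$x{\left(J \right)} = 5 + J^{2} + 208 J$ ($x{\left(J \right)} = \left(J^{2} + 207 J\right) + \left(5 + J\right) = 5 + J^{2} + 208 J$)
$m{\left(-490 \right)} + x{\left(- 8 V{\left(0,3 \right)} \right)} = 539 \left(-490\right) + \left(5 + \left(- 8 \cdot \frac{1}{3} \cdot 0 \cdot 3\right)^{2} + 208 \left(- 8 \cdot \frac{1}{3} \cdot 0 \cdot 3\right)\right) = -264110 + \left(5 + \left(\left(-8\right) 0\right)^{2} + 208 \left(\left(-8\right) 0\right)\right) = -264110 + \left(5 + 0^{2} + 208 \cdot 0\right) = -264110 + \left(5 + 0 + 0\right) = -264110 + 5 = -264105$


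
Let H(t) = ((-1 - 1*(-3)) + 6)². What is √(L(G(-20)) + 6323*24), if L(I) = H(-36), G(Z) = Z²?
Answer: 2*√37954 ≈ 389.64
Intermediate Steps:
H(t) = 64 (H(t) = ((-1 + 3) + 6)² = (2 + 6)² = 8² = 64)
L(I) = 64
√(L(G(-20)) + 6323*24) = √(64 + 6323*24) = √(64 + 151752) = √151816 = 2*√37954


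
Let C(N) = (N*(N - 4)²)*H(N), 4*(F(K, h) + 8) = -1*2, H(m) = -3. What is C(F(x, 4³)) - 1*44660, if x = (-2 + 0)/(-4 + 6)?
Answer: -325405/8 ≈ -40676.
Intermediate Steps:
x = -1 (x = -2/2 = -2*½ = -1)
F(K, h) = -17/2 (F(K, h) = -8 + (-1*2)/4 = -8 + (¼)*(-2) = -8 - ½ = -17/2)
C(N) = -3*N*(-4 + N)² (C(N) = (N*(N - 4)²)*(-3) = (N*(-4 + N)²)*(-3) = -3*N*(-4 + N)²)
C(F(x, 4³)) - 1*44660 = -3*(-17/2)*(-4 - 17/2)² - 1*44660 = -3*(-17/2)*(-25/2)² - 44660 = -3*(-17/2)*625/4 - 44660 = 31875/8 - 44660 = -325405/8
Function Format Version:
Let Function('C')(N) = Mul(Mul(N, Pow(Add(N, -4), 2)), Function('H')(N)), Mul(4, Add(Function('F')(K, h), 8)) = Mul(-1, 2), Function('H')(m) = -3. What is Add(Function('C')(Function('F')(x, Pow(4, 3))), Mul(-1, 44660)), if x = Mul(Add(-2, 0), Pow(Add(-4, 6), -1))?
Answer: Rational(-325405, 8) ≈ -40676.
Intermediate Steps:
x = -1 (x = Mul(-2, Pow(2, -1)) = Mul(-2, Rational(1, 2)) = -1)
Function('F')(K, h) = Rational(-17, 2) (Function('F')(K, h) = Add(-8, Mul(Rational(1, 4), Mul(-1, 2))) = Add(-8, Mul(Rational(1, 4), -2)) = Add(-8, Rational(-1, 2)) = Rational(-17, 2))
Function('C')(N) = Mul(-3, N, Pow(Add(-4, N), 2)) (Function('C')(N) = Mul(Mul(N, Pow(Add(N, -4), 2)), -3) = Mul(Mul(N, Pow(Add(-4, N), 2)), -3) = Mul(-3, N, Pow(Add(-4, N), 2)))
Add(Function('C')(Function('F')(x, Pow(4, 3))), Mul(-1, 44660)) = Add(Mul(-3, Rational(-17, 2), Pow(Add(-4, Rational(-17, 2)), 2)), Mul(-1, 44660)) = Add(Mul(-3, Rational(-17, 2), Pow(Rational(-25, 2), 2)), -44660) = Add(Mul(-3, Rational(-17, 2), Rational(625, 4)), -44660) = Add(Rational(31875, 8), -44660) = Rational(-325405, 8)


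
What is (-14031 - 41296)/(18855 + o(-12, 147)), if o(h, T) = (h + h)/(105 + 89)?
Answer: -5366719/1828923 ≈ -2.9344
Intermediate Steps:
o(h, T) = h/97 (o(h, T) = (2*h)/194 = (2*h)*(1/194) = h/97)
(-14031 - 41296)/(18855 + o(-12, 147)) = (-14031 - 41296)/(18855 + (1/97)*(-12)) = -55327/(18855 - 12/97) = -55327/1828923/97 = -55327*97/1828923 = -5366719/1828923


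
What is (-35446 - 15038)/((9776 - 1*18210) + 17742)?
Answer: -12621/2327 ≈ -5.4237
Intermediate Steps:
(-35446 - 15038)/((9776 - 1*18210) + 17742) = -50484/((9776 - 18210) + 17742) = -50484/(-8434 + 17742) = -50484/9308 = -50484*1/9308 = -12621/2327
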